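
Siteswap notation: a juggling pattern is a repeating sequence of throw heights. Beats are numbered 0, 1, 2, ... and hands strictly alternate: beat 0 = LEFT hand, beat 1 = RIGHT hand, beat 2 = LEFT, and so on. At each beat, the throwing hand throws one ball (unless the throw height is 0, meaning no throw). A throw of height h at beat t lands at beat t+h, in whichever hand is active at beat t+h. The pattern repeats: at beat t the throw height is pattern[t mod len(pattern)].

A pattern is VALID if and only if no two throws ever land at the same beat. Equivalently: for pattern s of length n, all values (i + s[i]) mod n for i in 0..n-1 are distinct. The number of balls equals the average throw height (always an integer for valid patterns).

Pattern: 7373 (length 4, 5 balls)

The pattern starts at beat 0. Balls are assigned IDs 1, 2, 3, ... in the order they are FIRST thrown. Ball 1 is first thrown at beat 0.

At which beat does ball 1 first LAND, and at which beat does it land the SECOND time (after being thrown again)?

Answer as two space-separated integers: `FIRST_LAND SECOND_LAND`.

Answer: 7 10

Derivation:
Beat 0 (L): throw ball1 h=7 -> lands@7:R; in-air after throw: [b1@7:R]
Beat 1 (R): throw ball2 h=3 -> lands@4:L; in-air after throw: [b2@4:L b1@7:R]
Beat 2 (L): throw ball3 h=7 -> lands@9:R; in-air after throw: [b2@4:L b1@7:R b3@9:R]
Beat 3 (R): throw ball4 h=3 -> lands@6:L; in-air after throw: [b2@4:L b4@6:L b1@7:R b3@9:R]
Beat 4 (L): throw ball2 h=7 -> lands@11:R; in-air after throw: [b4@6:L b1@7:R b3@9:R b2@11:R]
Beat 5 (R): throw ball5 h=3 -> lands@8:L; in-air after throw: [b4@6:L b1@7:R b5@8:L b3@9:R b2@11:R]
Beat 6 (L): throw ball4 h=7 -> lands@13:R; in-air after throw: [b1@7:R b5@8:L b3@9:R b2@11:R b4@13:R]
Beat 7 (R): throw ball1 h=3 -> lands@10:L; in-air after throw: [b5@8:L b3@9:R b1@10:L b2@11:R b4@13:R]
Beat 8 (L): throw ball5 h=7 -> lands@15:R; in-air after throw: [b3@9:R b1@10:L b2@11:R b4@13:R b5@15:R]
Beat 9 (R): throw ball3 h=3 -> lands@12:L; in-air after throw: [b1@10:L b2@11:R b3@12:L b4@13:R b5@15:R]
Beat 10 (L): throw ball1 h=7 -> lands@17:R; in-air after throw: [b2@11:R b3@12:L b4@13:R b5@15:R b1@17:R]
Ball 1: thrown@0 h=7 -> first land @7; rethrown@7 h=3 -> second land @10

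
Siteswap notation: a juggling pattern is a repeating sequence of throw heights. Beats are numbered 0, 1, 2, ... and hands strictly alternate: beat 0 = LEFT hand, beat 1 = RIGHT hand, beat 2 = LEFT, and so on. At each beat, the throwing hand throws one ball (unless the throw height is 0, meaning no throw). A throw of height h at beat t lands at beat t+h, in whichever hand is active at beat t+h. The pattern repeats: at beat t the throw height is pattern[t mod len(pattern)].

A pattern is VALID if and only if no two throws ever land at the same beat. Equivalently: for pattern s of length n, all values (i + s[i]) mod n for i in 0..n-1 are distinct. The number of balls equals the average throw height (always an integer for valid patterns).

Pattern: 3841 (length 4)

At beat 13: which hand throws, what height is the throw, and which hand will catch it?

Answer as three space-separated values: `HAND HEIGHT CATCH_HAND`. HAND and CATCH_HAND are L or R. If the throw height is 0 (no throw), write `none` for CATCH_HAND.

Beat 13: 13 mod 2 = 1, so hand = R
Throw height = pattern[13 mod 4] = pattern[1] = 8
Lands at beat 13+8=21, 21 mod 2 = 1, so catch hand = R

Answer: R 8 R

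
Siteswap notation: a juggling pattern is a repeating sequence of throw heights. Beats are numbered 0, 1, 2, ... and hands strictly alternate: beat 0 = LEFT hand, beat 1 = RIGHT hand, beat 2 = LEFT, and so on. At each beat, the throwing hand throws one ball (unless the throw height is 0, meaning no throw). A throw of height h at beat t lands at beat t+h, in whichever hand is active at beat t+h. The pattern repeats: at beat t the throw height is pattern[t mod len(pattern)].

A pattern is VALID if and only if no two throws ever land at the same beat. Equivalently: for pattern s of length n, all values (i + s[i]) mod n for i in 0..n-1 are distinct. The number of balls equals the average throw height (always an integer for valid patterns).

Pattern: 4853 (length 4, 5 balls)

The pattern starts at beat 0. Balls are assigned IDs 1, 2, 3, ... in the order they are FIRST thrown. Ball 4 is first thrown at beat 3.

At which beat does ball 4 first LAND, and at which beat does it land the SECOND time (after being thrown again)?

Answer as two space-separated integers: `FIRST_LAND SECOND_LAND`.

Beat 0 (L): throw ball1 h=4 -> lands@4:L; in-air after throw: [b1@4:L]
Beat 1 (R): throw ball2 h=8 -> lands@9:R; in-air after throw: [b1@4:L b2@9:R]
Beat 2 (L): throw ball3 h=5 -> lands@7:R; in-air after throw: [b1@4:L b3@7:R b2@9:R]
Beat 3 (R): throw ball4 h=3 -> lands@6:L; in-air after throw: [b1@4:L b4@6:L b3@7:R b2@9:R]
Beat 4 (L): throw ball1 h=4 -> lands@8:L; in-air after throw: [b4@6:L b3@7:R b1@8:L b2@9:R]
Beat 5 (R): throw ball5 h=8 -> lands@13:R; in-air after throw: [b4@6:L b3@7:R b1@8:L b2@9:R b5@13:R]
Beat 6 (L): throw ball4 h=5 -> lands@11:R; in-air after throw: [b3@7:R b1@8:L b2@9:R b4@11:R b5@13:R]
Beat 7 (R): throw ball3 h=3 -> lands@10:L; in-air after throw: [b1@8:L b2@9:R b3@10:L b4@11:R b5@13:R]
Beat 8 (L): throw ball1 h=4 -> lands@12:L; in-air after throw: [b2@9:R b3@10:L b4@11:R b1@12:L b5@13:R]
Beat 9 (R): throw ball2 h=8 -> lands@17:R; in-air after throw: [b3@10:L b4@11:R b1@12:L b5@13:R b2@17:R]
Beat 10 (L): throw ball3 h=5 -> lands@15:R; in-air after throw: [b4@11:R b1@12:L b5@13:R b3@15:R b2@17:R]
Beat 11 (R): throw ball4 h=3 -> lands@14:L; in-air after throw: [b1@12:L b5@13:R b4@14:L b3@15:R b2@17:R]
Ball 4: thrown@3 h=3 -> first land @6; rethrown@6 h=5 -> second land @11

Answer: 6 11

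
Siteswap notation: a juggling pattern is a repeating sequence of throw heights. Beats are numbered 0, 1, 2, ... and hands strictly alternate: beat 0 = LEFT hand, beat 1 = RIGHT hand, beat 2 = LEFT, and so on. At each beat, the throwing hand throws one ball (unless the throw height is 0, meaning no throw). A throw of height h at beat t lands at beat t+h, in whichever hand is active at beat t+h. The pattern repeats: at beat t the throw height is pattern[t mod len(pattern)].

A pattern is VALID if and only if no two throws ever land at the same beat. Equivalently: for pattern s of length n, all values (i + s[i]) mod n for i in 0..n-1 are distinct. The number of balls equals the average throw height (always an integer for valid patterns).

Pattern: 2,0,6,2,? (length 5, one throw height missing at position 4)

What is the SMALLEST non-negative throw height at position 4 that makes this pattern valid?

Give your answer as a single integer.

i=0: (0 + 2) mod 5 = 2
i=1: (1 + 0) mod 5 = 1
i=2: (2 + 6) mod 5 = 3
i=3: (3 + 2) mod 5 = 0
i=4: s[i]=? (unknown)
Known residues: [0, 1, 2, 3]; need a permutation of 0..4, so missing residue r = 4
Need (4 + s) mod 5 = 4; smallest s = (4 - 4) mod 5 = 0

Answer: 0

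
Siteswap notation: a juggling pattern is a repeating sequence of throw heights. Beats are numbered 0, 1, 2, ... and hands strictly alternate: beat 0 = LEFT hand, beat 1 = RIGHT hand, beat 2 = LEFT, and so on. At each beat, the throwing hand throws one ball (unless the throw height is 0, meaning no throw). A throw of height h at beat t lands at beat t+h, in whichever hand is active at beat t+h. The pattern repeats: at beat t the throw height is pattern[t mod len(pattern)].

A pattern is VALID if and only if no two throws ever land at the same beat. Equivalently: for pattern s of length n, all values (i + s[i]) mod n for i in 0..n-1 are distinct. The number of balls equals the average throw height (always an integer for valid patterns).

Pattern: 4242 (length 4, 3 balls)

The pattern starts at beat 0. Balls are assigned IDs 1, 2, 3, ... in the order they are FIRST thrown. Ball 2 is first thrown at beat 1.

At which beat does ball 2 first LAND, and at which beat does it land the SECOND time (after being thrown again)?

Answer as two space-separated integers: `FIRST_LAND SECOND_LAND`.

Answer: 3 5

Derivation:
Beat 0 (L): throw ball1 h=4 -> lands@4:L; in-air after throw: [b1@4:L]
Beat 1 (R): throw ball2 h=2 -> lands@3:R; in-air after throw: [b2@3:R b1@4:L]
Beat 2 (L): throw ball3 h=4 -> lands@6:L; in-air after throw: [b2@3:R b1@4:L b3@6:L]
Beat 3 (R): throw ball2 h=2 -> lands@5:R; in-air after throw: [b1@4:L b2@5:R b3@6:L]
Beat 4 (L): throw ball1 h=4 -> lands@8:L; in-air after throw: [b2@5:R b3@6:L b1@8:L]
Beat 5 (R): throw ball2 h=2 -> lands@7:R; in-air after throw: [b3@6:L b2@7:R b1@8:L]
Ball 2: thrown@1 h=2 -> first land @3; rethrown@3 h=2 -> second land @5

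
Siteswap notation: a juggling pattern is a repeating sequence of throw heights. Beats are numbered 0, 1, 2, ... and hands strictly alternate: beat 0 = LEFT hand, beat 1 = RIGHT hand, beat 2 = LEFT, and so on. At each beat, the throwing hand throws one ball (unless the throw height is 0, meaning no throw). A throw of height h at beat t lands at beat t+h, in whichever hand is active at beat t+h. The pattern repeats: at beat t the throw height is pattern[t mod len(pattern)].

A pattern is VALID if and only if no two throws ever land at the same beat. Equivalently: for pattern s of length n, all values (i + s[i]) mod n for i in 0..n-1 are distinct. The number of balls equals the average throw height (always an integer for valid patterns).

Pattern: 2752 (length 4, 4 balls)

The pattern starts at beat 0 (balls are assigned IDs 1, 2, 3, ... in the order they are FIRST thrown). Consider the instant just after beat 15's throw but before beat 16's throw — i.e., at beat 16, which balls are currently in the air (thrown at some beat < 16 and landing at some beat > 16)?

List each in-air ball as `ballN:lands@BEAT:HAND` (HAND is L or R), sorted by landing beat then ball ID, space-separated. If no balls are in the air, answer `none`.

Beat 0 (L): throw ball1 h=2 -> lands@2:L; in-air after throw: [b1@2:L]
Beat 1 (R): throw ball2 h=7 -> lands@8:L; in-air after throw: [b1@2:L b2@8:L]
Beat 2 (L): throw ball1 h=5 -> lands@7:R; in-air after throw: [b1@7:R b2@8:L]
Beat 3 (R): throw ball3 h=2 -> lands@5:R; in-air after throw: [b3@5:R b1@7:R b2@8:L]
Beat 4 (L): throw ball4 h=2 -> lands@6:L; in-air after throw: [b3@5:R b4@6:L b1@7:R b2@8:L]
Beat 5 (R): throw ball3 h=7 -> lands@12:L; in-air after throw: [b4@6:L b1@7:R b2@8:L b3@12:L]
Beat 6 (L): throw ball4 h=5 -> lands@11:R; in-air after throw: [b1@7:R b2@8:L b4@11:R b3@12:L]
Beat 7 (R): throw ball1 h=2 -> lands@9:R; in-air after throw: [b2@8:L b1@9:R b4@11:R b3@12:L]
Beat 8 (L): throw ball2 h=2 -> lands@10:L; in-air after throw: [b1@9:R b2@10:L b4@11:R b3@12:L]
Beat 9 (R): throw ball1 h=7 -> lands@16:L; in-air after throw: [b2@10:L b4@11:R b3@12:L b1@16:L]
Beat 10 (L): throw ball2 h=5 -> lands@15:R; in-air after throw: [b4@11:R b3@12:L b2@15:R b1@16:L]
Beat 11 (R): throw ball4 h=2 -> lands@13:R; in-air after throw: [b3@12:L b4@13:R b2@15:R b1@16:L]
Beat 12 (L): throw ball3 h=2 -> lands@14:L; in-air after throw: [b4@13:R b3@14:L b2@15:R b1@16:L]
Beat 13 (R): throw ball4 h=7 -> lands@20:L; in-air after throw: [b3@14:L b2@15:R b1@16:L b4@20:L]
Beat 14 (L): throw ball3 h=5 -> lands@19:R; in-air after throw: [b2@15:R b1@16:L b3@19:R b4@20:L]
Beat 15 (R): throw ball2 h=2 -> lands@17:R; in-air after throw: [b1@16:L b2@17:R b3@19:R b4@20:L]
Beat 16 (L): throw ball1 h=2 -> lands@18:L; in-air after throw: [b2@17:R b1@18:L b3@19:R b4@20:L]

Answer: ball2:lands@17:R ball3:lands@19:R ball4:lands@20:L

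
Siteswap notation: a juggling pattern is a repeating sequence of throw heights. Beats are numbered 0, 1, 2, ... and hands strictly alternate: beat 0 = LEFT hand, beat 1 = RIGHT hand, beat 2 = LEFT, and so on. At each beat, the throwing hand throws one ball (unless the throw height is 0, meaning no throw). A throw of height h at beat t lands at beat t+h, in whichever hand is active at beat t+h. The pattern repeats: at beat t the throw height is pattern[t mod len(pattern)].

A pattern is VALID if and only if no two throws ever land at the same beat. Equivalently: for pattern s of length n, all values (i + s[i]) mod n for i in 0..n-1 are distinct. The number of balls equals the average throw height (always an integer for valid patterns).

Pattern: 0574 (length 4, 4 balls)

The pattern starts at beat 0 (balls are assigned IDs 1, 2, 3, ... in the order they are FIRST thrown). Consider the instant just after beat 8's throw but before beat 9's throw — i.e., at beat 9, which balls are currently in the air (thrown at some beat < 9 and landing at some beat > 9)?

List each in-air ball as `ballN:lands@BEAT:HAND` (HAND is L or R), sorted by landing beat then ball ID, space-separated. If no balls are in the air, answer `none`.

Beat 1 (R): throw ball1 h=5 -> lands@6:L; in-air after throw: [b1@6:L]
Beat 2 (L): throw ball2 h=7 -> lands@9:R; in-air after throw: [b1@6:L b2@9:R]
Beat 3 (R): throw ball3 h=4 -> lands@7:R; in-air after throw: [b1@6:L b3@7:R b2@9:R]
Beat 5 (R): throw ball4 h=5 -> lands@10:L; in-air after throw: [b1@6:L b3@7:R b2@9:R b4@10:L]
Beat 6 (L): throw ball1 h=7 -> lands@13:R; in-air after throw: [b3@7:R b2@9:R b4@10:L b1@13:R]
Beat 7 (R): throw ball3 h=4 -> lands@11:R; in-air after throw: [b2@9:R b4@10:L b3@11:R b1@13:R]
Beat 9 (R): throw ball2 h=5 -> lands@14:L; in-air after throw: [b4@10:L b3@11:R b1@13:R b2@14:L]

Answer: ball4:lands@10:L ball3:lands@11:R ball1:lands@13:R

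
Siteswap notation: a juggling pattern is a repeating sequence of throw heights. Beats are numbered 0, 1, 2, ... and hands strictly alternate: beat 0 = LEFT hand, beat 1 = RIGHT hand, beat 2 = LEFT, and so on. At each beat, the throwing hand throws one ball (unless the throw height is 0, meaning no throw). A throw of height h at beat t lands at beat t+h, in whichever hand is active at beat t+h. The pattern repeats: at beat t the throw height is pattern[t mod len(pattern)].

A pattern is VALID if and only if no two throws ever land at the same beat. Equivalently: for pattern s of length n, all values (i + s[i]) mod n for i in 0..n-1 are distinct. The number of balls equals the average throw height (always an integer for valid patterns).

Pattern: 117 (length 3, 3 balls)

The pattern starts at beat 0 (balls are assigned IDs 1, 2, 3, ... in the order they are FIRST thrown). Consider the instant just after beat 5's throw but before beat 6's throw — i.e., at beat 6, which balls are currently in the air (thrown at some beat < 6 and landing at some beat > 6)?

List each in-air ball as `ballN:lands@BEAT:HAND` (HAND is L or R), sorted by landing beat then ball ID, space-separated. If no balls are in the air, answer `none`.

Answer: ball1:lands@9:R ball2:lands@12:L

Derivation:
Beat 0 (L): throw ball1 h=1 -> lands@1:R; in-air after throw: [b1@1:R]
Beat 1 (R): throw ball1 h=1 -> lands@2:L; in-air after throw: [b1@2:L]
Beat 2 (L): throw ball1 h=7 -> lands@9:R; in-air after throw: [b1@9:R]
Beat 3 (R): throw ball2 h=1 -> lands@4:L; in-air after throw: [b2@4:L b1@9:R]
Beat 4 (L): throw ball2 h=1 -> lands@5:R; in-air after throw: [b2@5:R b1@9:R]
Beat 5 (R): throw ball2 h=7 -> lands@12:L; in-air after throw: [b1@9:R b2@12:L]
Beat 6 (L): throw ball3 h=1 -> lands@7:R; in-air after throw: [b3@7:R b1@9:R b2@12:L]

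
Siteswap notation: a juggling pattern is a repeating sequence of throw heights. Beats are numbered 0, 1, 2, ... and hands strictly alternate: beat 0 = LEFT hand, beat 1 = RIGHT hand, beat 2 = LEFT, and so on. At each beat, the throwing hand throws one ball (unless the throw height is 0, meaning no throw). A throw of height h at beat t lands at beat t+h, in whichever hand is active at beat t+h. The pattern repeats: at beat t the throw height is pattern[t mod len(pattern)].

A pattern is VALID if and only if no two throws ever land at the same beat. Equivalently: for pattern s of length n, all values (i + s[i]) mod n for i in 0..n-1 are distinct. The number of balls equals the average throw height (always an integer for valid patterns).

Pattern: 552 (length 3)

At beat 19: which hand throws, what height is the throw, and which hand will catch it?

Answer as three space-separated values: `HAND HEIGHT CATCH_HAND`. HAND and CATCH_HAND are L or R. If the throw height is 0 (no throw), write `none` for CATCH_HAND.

Beat 19: 19 mod 2 = 1, so hand = R
Throw height = pattern[19 mod 3] = pattern[1] = 5
Lands at beat 19+5=24, 24 mod 2 = 0, so catch hand = L

Answer: R 5 L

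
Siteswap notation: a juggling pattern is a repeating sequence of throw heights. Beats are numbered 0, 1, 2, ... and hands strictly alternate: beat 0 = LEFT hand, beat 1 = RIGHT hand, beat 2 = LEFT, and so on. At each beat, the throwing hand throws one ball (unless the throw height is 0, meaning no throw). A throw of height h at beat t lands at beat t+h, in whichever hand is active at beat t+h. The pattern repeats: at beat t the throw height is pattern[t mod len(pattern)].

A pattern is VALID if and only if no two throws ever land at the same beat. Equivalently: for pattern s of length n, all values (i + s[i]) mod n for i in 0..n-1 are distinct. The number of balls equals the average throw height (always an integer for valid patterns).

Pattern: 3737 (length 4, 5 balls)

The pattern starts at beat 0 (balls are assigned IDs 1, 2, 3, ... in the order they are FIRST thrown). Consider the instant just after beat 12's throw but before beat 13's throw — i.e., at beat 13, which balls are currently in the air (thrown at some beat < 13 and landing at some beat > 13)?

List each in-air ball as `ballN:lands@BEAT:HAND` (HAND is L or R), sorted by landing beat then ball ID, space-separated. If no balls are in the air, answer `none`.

Beat 0 (L): throw ball1 h=3 -> lands@3:R; in-air after throw: [b1@3:R]
Beat 1 (R): throw ball2 h=7 -> lands@8:L; in-air after throw: [b1@3:R b2@8:L]
Beat 2 (L): throw ball3 h=3 -> lands@5:R; in-air after throw: [b1@3:R b3@5:R b2@8:L]
Beat 3 (R): throw ball1 h=7 -> lands@10:L; in-air after throw: [b3@5:R b2@8:L b1@10:L]
Beat 4 (L): throw ball4 h=3 -> lands@7:R; in-air after throw: [b3@5:R b4@7:R b2@8:L b1@10:L]
Beat 5 (R): throw ball3 h=7 -> lands@12:L; in-air after throw: [b4@7:R b2@8:L b1@10:L b3@12:L]
Beat 6 (L): throw ball5 h=3 -> lands@9:R; in-air after throw: [b4@7:R b2@8:L b5@9:R b1@10:L b3@12:L]
Beat 7 (R): throw ball4 h=7 -> lands@14:L; in-air after throw: [b2@8:L b5@9:R b1@10:L b3@12:L b4@14:L]
Beat 8 (L): throw ball2 h=3 -> lands@11:R; in-air after throw: [b5@9:R b1@10:L b2@11:R b3@12:L b4@14:L]
Beat 9 (R): throw ball5 h=7 -> lands@16:L; in-air after throw: [b1@10:L b2@11:R b3@12:L b4@14:L b5@16:L]
Beat 10 (L): throw ball1 h=3 -> lands@13:R; in-air after throw: [b2@11:R b3@12:L b1@13:R b4@14:L b5@16:L]
Beat 11 (R): throw ball2 h=7 -> lands@18:L; in-air after throw: [b3@12:L b1@13:R b4@14:L b5@16:L b2@18:L]
Beat 12 (L): throw ball3 h=3 -> lands@15:R; in-air after throw: [b1@13:R b4@14:L b3@15:R b5@16:L b2@18:L]
Beat 13 (R): throw ball1 h=7 -> lands@20:L; in-air after throw: [b4@14:L b3@15:R b5@16:L b2@18:L b1@20:L]

Answer: ball4:lands@14:L ball3:lands@15:R ball5:lands@16:L ball2:lands@18:L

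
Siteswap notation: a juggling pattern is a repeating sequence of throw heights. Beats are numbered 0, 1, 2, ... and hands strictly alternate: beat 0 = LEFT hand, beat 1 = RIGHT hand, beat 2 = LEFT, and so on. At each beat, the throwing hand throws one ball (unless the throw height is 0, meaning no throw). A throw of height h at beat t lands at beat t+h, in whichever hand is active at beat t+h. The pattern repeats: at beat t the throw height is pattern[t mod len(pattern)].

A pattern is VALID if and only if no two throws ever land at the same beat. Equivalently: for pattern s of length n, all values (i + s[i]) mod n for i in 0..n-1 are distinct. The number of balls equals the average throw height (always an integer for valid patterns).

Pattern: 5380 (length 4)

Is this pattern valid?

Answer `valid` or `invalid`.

Answer: valid

Derivation:
i=0: (i + s[i]) mod n = (0 + 5) mod 4 = 1
i=1: (i + s[i]) mod n = (1 + 3) mod 4 = 0
i=2: (i + s[i]) mod n = (2 + 8) mod 4 = 2
i=3: (i + s[i]) mod n = (3 + 0) mod 4 = 3
Residues: [1, 0, 2, 3], distinct: True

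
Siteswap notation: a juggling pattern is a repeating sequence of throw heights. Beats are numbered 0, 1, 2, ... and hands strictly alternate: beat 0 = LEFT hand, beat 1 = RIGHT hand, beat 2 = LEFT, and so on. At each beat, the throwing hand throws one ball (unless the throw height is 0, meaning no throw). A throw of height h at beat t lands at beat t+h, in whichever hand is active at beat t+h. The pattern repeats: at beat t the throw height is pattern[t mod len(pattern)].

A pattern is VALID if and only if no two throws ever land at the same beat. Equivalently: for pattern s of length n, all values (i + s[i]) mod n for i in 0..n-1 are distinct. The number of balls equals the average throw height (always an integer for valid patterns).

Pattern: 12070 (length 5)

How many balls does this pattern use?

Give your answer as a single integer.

Answer: 2

Derivation:
Pattern = [1, 2, 0, 7, 0], length n = 5
  position 0: throw height = 1, running sum = 1
  position 1: throw height = 2, running sum = 3
  position 2: throw height = 0, running sum = 3
  position 3: throw height = 7, running sum = 10
  position 4: throw height = 0, running sum = 10
Total sum = 10; balls = sum / n = 10 / 5 = 2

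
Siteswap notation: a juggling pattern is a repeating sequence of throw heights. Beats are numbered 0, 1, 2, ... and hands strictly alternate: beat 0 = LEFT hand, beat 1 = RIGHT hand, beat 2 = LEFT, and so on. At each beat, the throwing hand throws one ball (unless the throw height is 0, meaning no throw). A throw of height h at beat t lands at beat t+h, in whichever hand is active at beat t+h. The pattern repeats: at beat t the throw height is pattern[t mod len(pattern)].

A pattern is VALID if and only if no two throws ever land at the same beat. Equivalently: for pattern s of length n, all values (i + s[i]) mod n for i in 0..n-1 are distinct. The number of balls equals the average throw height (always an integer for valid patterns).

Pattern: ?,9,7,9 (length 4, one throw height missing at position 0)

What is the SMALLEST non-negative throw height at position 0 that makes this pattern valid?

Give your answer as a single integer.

i=0: s[i]=? (unknown)
i=1: (1 + 9) mod 4 = 2
i=2: (2 + 7) mod 4 = 1
i=3: (3 + 9) mod 4 = 0
Known residues: [0, 1, 2]; need a permutation of 0..3, so missing residue r = 3
Need (0 + s) mod 4 = 3; smallest s = (3 - 0) mod 4 = 3

Answer: 3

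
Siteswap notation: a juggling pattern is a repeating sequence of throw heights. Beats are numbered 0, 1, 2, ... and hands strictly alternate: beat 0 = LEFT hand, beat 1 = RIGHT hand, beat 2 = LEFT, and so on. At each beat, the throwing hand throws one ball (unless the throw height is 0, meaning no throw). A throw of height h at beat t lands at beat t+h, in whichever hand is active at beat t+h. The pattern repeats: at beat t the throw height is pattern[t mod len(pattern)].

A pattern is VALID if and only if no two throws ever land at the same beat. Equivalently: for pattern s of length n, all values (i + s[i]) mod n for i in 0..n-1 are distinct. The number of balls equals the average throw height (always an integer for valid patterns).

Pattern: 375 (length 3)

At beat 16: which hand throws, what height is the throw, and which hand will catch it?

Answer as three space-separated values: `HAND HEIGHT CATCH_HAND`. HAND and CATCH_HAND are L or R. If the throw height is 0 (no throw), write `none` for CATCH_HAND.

Beat 16: 16 mod 2 = 0, so hand = L
Throw height = pattern[16 mod 3] = pattern[1] = 7
Lands at beat 16+7=23, 23 mod 2 = 1, so catch hand = R

Answer: L 7 R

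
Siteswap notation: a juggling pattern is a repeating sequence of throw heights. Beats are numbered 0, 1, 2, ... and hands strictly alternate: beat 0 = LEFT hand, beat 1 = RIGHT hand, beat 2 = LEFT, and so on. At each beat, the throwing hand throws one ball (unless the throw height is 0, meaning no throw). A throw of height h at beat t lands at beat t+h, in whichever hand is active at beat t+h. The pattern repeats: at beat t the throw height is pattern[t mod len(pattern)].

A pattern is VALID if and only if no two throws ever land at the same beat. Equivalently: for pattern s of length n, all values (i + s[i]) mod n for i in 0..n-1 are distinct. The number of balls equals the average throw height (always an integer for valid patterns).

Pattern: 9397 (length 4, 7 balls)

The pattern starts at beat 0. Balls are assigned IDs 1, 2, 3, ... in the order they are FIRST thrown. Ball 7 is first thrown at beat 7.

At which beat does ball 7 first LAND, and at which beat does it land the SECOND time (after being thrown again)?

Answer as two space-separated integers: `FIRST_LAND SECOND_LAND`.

Beat 0 (L): throw ball1 h=9 -> lands@9:R; in-air after throw: [b1@9:R]
Beat 1 (R): throw ball2 h=3 -> lands@4:L; in-air after throw: [b2@4:L b1@9:R]
Beat 2 (L): throw ball3 h=9 -> lands@11:R; in-air after throw: [b2@4:L b1@9:R b3@11:R]
Beat 3 (R): throw ball4 h=7 -> lands@10:L; in-air after throw: [b2@4:L b1@9:R b4@10:L b3@11:R]
Beat 4 (L): throw ball2 h=9 -> lands@13:R; in-air after throw: [b1@9:R b4@10:L b3@11:R b2@13:R]
Beat 5 (R): throw ball5 h=3 -> lands@8:L; in-air after throw: [b5@8:L b1@9:R b4@10:L b3@11:R b2@13:R]
Beat 6 (L): throw ball6 h=9 -> lands@15:R; in-air after throw: [b5@8:L b1@9:R b4@10:L b3@11:R b2@13:R b6@15:R]
Beat 7 (R): throw ball7 h=7 -> lands@14:L; in-air after throw: [b5@8:L b1@9:R b4@10:L b3@11:R b2@13:R b7@14:L b6@15:R]
Beat 8 (L): throw ball5 h=9 -> lands@17:R; in-air after throw: [b1@9:R b4@10:L b3@11:R b2@13:R b7@14:L b6@15:R b5@17:R]
Beat 9 (R): throw ball1 h=3 -> lands@12:L; in-air after throw: [b4@10:L b3@11:R b1@12:L b2@13:R b7@14:L b6@15:R b5@17:R]
Beat 10 (L): throw ball4 h=9 -> lands@19:R; in-air after throw: [b3@11:R b1@12:L b2@13:R b7@14:L b6@15:R b5@17:R b4@19:R]
Beat 11 (R): throw ball3 h=7 -> lands@18:L; in-air after throw: [b1@12:L b2@13:R b7@14:L b6@15:R b5@17:R b3@18:L b4@19:R]
Beat 12 (L): throw ball1 h=9 -> lands@21:R; in-air after throw: [b2@13:R b7@14:L b6@15:R b5@17:R b3@18:L b4@19:R b1@21:R]
Beat 13 (R): throw ball2 h=3 -> lands@16:L; in-air after throw: [b7@14:L b6@15:R b2@16:L b5@17:R b3@18:L b4@19:R b1@21:R]
Beat 14 (L): throw ball7 h=9 -> lands@23:R; in-air after throw: [b6@15:R b2@16:L b5@17:R b3@18:L b4@19:R b1@21:R b7@23:R]
Beat 15 (R): throw ball6 h=7 -> lands@22:L; in-air after throw: [b2@16:L b5@17:R b3@18:L b4@19:R b1@21:R b6@22:L b7@23:R]
Beat 16 (L): throw ball2 h=9 -> lands@25:R; in-air after throw: [b5@17:R b3@18:L b4@19:R b1@21:R b6@22:L b7@23:R b2@25:R]
Beat 17 (R): throw ball5 h=3 -> lands@20:L; in-air after throw: [b3@18:L b4@19:R b5@20:L b1@21:R b6@22:L b7@23:R b2@25:R]
Beat 18 (L): throw ball3 h=9 -> lands@27:R; in-air after throw: [b4@19:R b5@20:L b1@21:R b6@22:L b7@23:R b2@25:R b3@27:R]
Beat 19 (R): throw ball4 h=7 -> lands@26:L; in-air after throw: [b5@20:L b1@21:R b6@22:L b7@23:R b2@25:R b4@26:L b3@27:R]
Beat 20 (L): throw ball5 h=9 -> lands@29:R; in-air after throw: [b1@21:R b6@22:L b7@23:R b2@25:R b4@26:L b3@27:R b5@29:R]
Beat 21 (R): throw ball1 h=3 -> lands@24:L; in-air after throw: [b6@22:L b7@23:R b1@24:L b2@25:R b4@26:L b3@27:R b5@29:R]
Ball 7: thrown@7 h=7 -> first land @14; rethrown@14 h=9 -> second land @23

Answer: 14 23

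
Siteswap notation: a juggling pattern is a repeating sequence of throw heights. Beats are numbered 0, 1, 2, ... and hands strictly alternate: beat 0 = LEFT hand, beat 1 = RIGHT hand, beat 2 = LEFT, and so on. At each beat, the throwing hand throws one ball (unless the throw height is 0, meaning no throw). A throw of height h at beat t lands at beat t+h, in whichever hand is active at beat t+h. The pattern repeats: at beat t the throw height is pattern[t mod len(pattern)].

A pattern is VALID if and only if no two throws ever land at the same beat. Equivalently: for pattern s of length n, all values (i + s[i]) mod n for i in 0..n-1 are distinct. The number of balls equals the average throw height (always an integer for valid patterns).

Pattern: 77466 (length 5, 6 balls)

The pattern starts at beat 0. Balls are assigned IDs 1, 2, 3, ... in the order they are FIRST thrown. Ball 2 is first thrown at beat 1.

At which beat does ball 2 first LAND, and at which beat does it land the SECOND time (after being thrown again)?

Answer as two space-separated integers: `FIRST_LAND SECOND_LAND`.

Beat 0 (L): throw ball1 h=7 -> lands@7:R; in-air after throw: [b1@7:R]
Beat 1 (R): throw ball2 h=7 -> lands@8:L; in-air after throw: [b1@7:R b2@8:L]
Beat 2 (L): throw ball3 h=4 -> lands@6:L; in-air after throw: [b3@6:L b1@7:R b2@8:L]
Beat 3 (R): throw ball4 h=6 -> lands@9:R; in-air after throw: [b3@6:L b1@7:R b2@8:L b4@9:R]
Beat 4 (L): throw ball5 h=6 -> lands@10:L; in-air after throw: [b3@6:L b1@7:R b2@8:L b4@9:R b5@10:L]
Beat 5 (R): throw ball6 h=7 -> lands@12:L; in-air after throw: [b3@6:L b1@7:R b2@8:L b4@9:R b5@10:L b6@12:L]
Beat 6 (L): throw ball3 h=7 -> lands@13:R; in-air after throw: [b1@7:R b2@8:L b4@9:R b5@10:L b6@12:L b3@13:R]
Beat 7 (R): throw ball1 h=4 -> lands@11:R; in-air after throw: [b2@8:L b4@9:R b5@10:L b1@11:R b6@12:L b3@13:R]
Beat 8 (L): throw ball2 h=6 -> lands@14:L; in-air after throw: [b4@9:R b5@10:L b1@11:R b6@12:L b3@13:R b2@14:L]
Beat 9 (R): throw ball4 h=6 -> lands@15:R; in-air after throw: [b5@10:L b1@11:R b6@12:L b3@13:R b2@14:L b4@15:R]
Beat 10 (L): throw ball5 h=7 -> lands@17:R; in-air after throw: [b1@11:R b6@12:L b3@13:R b2@14:L b4@15:R b5@17:R]
Beat 11 (R): throw ball1 h=7 -> lands@18:L; in-air after throw: [b6@12:L b3@13:R b2@14:L b4@15:R b5@17:R b1@18:L]
Beat 12 (L): throw ball6 h=4 -> lands@16:L; in-air after throw: [b3@13:R b2@14:L b4@15:R b6@16:L b5@17:R b1@18:L]
Ball 2: thrown@1 h=7 -> first land @8; rethrown@8 h=6 -> second land @14

Answer: 8 14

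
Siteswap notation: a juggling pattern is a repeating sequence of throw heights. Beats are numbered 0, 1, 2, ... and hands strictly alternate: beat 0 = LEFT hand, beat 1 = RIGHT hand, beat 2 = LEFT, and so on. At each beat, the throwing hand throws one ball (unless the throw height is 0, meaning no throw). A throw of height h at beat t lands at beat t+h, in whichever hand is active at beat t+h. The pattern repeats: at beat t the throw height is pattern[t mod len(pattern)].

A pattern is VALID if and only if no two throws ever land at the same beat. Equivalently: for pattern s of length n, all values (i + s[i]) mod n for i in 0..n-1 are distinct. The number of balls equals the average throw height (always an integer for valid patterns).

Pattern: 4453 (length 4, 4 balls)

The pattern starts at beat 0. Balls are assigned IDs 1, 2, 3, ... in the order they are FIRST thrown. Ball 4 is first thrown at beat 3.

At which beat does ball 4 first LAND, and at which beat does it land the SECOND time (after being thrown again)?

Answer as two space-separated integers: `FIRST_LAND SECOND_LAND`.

Answer: 6 11

Derivation:
Beat 0 (L): throw ball1 h=4 -> lands@4:L; in-air after throw: [b1@4:L]
Beat 1 (R): throw ball2 h=4 -> lands@5:R; in-air after throw: [b1@4:L b2@5:R]
Beat 2 (L): throw ball3 h=5 -> lands@7:R; in-air after throw: [b1@4:L b2@5:R b3@7:R]
Beat 3 (R): throw ball4 h=3 -> lands@6:L; in-air after throw: [b1@4:L b2@5:R b4@6:L b3@7:R]
Beat 4 (L): throw ball1 h=4 -> lands@8:L; in-air after throw: [b2@5:R b4@6:L b3@7:R b1@8:L]
Beat 5 (R): throw ball2 h=4 -> lands@9:R; in-air after throw: [b4@6:L b3@7:R b1@8:L b2@9:R]
Beat 6 (L): throw ball4 h=5 -> lands@11:R; in-air after throw: [b3@7:R b1@8:L b2@9:R b4@11:R]
Beat 7 (R): throw ball3 h=3 -> lands@10:L; in-air after throw: [b1@8:L b2@9:R b3@10:L b4@11:R]
Beat 8 (L): throw ball1 h=4 -> lands@12:L; in-air after throw: [b2@9:R b3@10:L b4@11:R b1@12:L]
Beat 9 (R): throw ball2 h=4 -> lands@13:R; in-air after throw: [b3@10:L b4@11:R b1@12:L b2@13:R]
Beat 10 (L): throw ball3 h=5 -> lands@15:R; in-air after throw: [b4@11:R b1@12:L b2@13:R b3@15:R]
Beat 11 (R): throw ball4 h=3 -> lands@14:L; in-air after throw: [b1@12:L b2@13:R b4@14:L b3@15:R]
Ball 4: thrown@3 h=3 -> first land @6; rethrown@6 h=5 -> second land @11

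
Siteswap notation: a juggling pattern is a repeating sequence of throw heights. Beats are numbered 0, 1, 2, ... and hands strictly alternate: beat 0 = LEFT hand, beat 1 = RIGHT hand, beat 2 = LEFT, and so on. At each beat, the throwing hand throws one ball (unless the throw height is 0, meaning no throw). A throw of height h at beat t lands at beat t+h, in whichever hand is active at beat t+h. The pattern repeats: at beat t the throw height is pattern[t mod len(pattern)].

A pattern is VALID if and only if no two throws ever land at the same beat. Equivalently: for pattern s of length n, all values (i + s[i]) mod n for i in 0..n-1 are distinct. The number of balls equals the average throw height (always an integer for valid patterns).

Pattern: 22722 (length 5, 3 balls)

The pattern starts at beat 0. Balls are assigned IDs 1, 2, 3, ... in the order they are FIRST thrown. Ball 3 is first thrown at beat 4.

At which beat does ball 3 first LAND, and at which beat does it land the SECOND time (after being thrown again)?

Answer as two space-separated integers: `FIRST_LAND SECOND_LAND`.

Beat 0 (L): throw ball1 h=2 -> lands@2:L; in-air after throw: [b1@2:L]
Beat 1 (R): throw ball2 h=2 -> lands@3:R; in-air after throw: [b1@2:L b2@3:R]
Beat 2 (L): throw ball1 h=7 -> lands@9:R; in-air after throw: [b2@3:R b1@9:R]
Beat 3 (R): throw ball2 h=2 -> lands@5:R; in-air after throw: [b2@5:R b1@9:R]
Beat 4 (L): throw ball3 h=2 -> lands@6:L; in-air after throw: [b2@5:R b3@6:L b1@9:R]
Beat 5 (R): throw ball2 h=2 -> lands@7:R; in-air after throw: [b3@6:L b2@7:R b1@9:R]
Beat 6 (L): throw ball3 h=2 -> lands@8:L; in-air after throw: [b2@7:R b3@8:L b1@9:R]
Beat 7 (R): throw ball2 h=7 -> lands@14:L; in-air after throw: [b3@8:L b1@9:R b2@14:L]
Beat 8 (L): throw ball3 h=2 -> lands@10:L; in-air after throw: [b1@9:R b3@10:L b2@14:L]
Ball 3: thrown@4 h=2 -> first land @6; rethrown@6 h=2 -> second land @8

Answer: 6 8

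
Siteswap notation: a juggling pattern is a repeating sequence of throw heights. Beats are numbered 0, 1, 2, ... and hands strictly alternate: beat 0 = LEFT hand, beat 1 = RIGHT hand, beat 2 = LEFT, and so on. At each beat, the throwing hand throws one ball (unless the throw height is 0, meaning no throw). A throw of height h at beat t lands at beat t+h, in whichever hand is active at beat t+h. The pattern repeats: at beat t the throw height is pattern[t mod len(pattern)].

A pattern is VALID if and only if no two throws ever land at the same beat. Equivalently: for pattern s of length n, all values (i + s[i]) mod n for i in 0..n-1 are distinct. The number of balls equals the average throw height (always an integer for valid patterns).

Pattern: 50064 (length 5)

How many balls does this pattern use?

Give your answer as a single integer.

Answer: 3

Derivation:
Pattern = [5, 0, 0, 6, 4], length n = 5
  position 0: throw height = 5, running sum = 5
  position 1: throw height = 0, running sum = 5
  position 2: throw height = 0, running sum = 5
  position 3: throw height = 6, running sum = 11
  position 4: throw height = 4, running sum = 15
Total sum = 15; balls = sum / n = 15 / 5 = 3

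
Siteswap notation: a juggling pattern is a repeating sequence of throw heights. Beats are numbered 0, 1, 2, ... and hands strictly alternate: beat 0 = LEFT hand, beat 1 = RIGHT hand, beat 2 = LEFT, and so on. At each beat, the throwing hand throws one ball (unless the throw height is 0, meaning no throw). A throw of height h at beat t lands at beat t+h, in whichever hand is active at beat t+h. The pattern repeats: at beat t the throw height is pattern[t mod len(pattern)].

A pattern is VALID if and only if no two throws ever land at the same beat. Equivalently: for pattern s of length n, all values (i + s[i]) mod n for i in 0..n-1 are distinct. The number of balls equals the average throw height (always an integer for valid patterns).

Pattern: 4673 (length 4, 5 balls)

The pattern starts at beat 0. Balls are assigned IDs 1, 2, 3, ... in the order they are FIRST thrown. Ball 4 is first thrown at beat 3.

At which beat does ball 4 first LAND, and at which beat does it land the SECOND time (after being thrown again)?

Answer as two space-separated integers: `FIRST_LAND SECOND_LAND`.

Beat 0 (L): throw ball1 h=4 -> lands@4:L; in-air after throw: [b1@4:L]
Beat 1 (R): throw ball2 h=6 -> lands@7:R; in-air after throw: [b1@4:L b2@7:R]
Beat 2 (L): throw ball3 h=7 -> lands@9:R; in-air after throw: [b1@4:L b2@7:R b3@9:R]
Beat 3 (R): throw ball4 h=3 -> lands@6:L; in-air after throw: [b1@4:L b4@6:L b2@7:R b3@9:R]
Beat 4 (L): throw ball1 h=4 -> lands@8:L; in-air after throw: [b4@6:L b2@7:R b1@8:L b3@9:R]
Beat 5 (R): throw ball5 h=6 -> lands@11:R; in-air after throw: [b4@6:L b2@7:R b1@8:L b3@9:R b5@11:R]
Beat 6 (L): throw ball4 h=7 -> lands@13:R; in-air after throw: [b2@7:R b1@8:L b3@9:R b5@11:R b4@13:R]
Beat 7 (R): throw ball2 h=3 -> lands@10:L; in-air after throw: [b1@8:L b3@9:R b2@10:L b5@11:R b4@13:R]
Beat 8 (L): throw ball1 h=4 -> lands@12:L; in-air after throw: [b3@9:R b2@10:L b5@11:R b1@12:L b4@13:R]
Beat 9 (R): throw ball3 h=6 -> lands@15:R; in-air after throw: [b2@10:L b5@11:R b1@12:L b4@13:R b3@15:R]
Beat 10 (L): throw ball2 h=7 -> lands@17:R; in-air after throw: [b5@11:R b1@12:L b4@13:R b3@15:R b2@17:R]
Beat 11 (R): throw ball5 h=3 -> lands@14:L; in-air after throw: [b1@12:L b4@13:R b5@14:L b3@15:R b2@17:R]
Beat 12 (L): throw ball1 h=4 -> lands@16:L; in-air after throw: [b4@13:R b5@14:L b3@15:R b1@16:L b2@17:R]
Beat 13 (R): throw ball4 h=6 -> lands@19:R; in-air after throw: [b5@14:L b3@15:R b1@16:L b2@17:R b4@19:R]
Ball 4: thrown@3 h=3 -> first land @6; rethrown@6 h=7 -> second land @13

Answer: 6 13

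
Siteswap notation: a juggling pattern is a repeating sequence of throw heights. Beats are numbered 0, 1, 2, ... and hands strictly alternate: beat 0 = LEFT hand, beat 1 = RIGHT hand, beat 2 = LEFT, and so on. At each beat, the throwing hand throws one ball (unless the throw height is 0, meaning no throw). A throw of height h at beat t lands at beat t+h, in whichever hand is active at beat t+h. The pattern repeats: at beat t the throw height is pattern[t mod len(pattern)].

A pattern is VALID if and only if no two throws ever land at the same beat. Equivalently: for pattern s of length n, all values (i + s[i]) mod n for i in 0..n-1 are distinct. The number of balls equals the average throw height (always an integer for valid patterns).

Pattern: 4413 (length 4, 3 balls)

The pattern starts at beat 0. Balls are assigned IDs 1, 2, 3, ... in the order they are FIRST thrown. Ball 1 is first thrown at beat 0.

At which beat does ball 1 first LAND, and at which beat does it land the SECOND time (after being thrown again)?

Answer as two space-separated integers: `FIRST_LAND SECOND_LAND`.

Beat 0 (L): throw ball1 h=4 -> lands@4:L; in-air after throw: [b1@4:L]
Beat 1 (R): throw ball2 h=4 -> lands@5:R; in-air after throw: [b1@4:L b2@5:R]
Beat 2 (L): throw ball3 h=1 -> lands@3:R; in-air after throw: [b3@3:R b1@4:L b2@5:R]
Beat 3 (R): throw ball3 h=3 -> lands@6:L; in-air after throw: [b1@4:L b2@5:R b3@6:L]
Beat 4 (L): throw ball1 h=4 -> lands@8:L; in-air after throw: [b2@5:R b3@6:L b1@8:L]
Beat 5 (R): throw ball2 h=4 -> lands@9:R; in-air after throw: [b3@6:L b1@8:L b2@9:R]
Beat 6 (L): throw ball3 h=1 -> lands@7:R; in-air after throw: [b3@7:R b1@8:L b2@9:R]
Beat 7 (R): throw ball3 h=3 -> lands@10:L; in-air after throw: [b1@8:L b2@9:R b3@10:L]
Beat 8 (L): throw ball1 h=4 -> lands@12:L; in-air after throw: [b2@9:R b3@10:L b1@12:L]
Ball 1: thrown@0 h=4 -> first land @4; rethrown@4 h=4 -> second land @8

Answer: 4 8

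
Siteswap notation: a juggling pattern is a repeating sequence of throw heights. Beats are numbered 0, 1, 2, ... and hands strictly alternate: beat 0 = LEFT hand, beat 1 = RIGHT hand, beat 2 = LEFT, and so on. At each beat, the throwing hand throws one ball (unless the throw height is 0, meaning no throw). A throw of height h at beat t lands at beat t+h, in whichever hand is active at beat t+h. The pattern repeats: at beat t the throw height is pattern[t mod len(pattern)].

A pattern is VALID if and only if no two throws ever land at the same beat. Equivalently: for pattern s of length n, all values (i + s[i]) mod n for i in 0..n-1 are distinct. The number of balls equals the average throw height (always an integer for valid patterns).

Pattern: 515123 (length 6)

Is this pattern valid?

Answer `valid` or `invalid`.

i=0: (i + s[i]) mod n = (0 + 5) mod 6 = 5
i=1: (i + s[i]) mod n = (1 + 1) mod 6 = 2
i=2: (i + s[i]) mod n = (2 + 5) mod 6 = 1
i=3: (i + s[i]) mod n = (3 + 1) mod 6 = 4
i=4: (i + s[i]) mod n = (4 + 2) mod 6 = 0
i=5: (i + s[i]) mod n = (5 + 3) mod 6 = 2
Residues: [5, 2, 1, 4, 0, 2], distinct: False

Answer: invalid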